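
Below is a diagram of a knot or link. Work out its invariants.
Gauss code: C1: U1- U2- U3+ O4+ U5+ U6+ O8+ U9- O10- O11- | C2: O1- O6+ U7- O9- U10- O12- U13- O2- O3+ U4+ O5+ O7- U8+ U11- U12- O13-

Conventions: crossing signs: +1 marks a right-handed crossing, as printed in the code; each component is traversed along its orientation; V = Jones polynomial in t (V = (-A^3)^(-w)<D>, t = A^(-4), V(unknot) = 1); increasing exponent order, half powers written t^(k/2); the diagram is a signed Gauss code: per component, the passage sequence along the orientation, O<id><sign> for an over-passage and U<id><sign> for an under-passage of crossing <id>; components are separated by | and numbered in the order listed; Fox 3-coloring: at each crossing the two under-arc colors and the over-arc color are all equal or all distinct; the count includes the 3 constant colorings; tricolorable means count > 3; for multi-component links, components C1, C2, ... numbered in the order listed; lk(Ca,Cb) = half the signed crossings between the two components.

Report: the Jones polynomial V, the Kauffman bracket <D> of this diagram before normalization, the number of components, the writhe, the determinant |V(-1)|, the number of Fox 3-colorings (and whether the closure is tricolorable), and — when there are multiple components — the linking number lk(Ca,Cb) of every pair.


Jones polynomial: V(t) = t^(-9/2) - t^(-5/2) - t^(-3/2) - t^(-1/2)
<D> = A^-7 + A^-3 + A - A^9; writhe -3
components 2, writhe -3 (13 crossings)
linking number lk(C1,C2) = 0
3-colorings: 27 of 3^13, det 0 — tricolorable
note: the span of V is 4, within the link bound 13 + 2 - 1


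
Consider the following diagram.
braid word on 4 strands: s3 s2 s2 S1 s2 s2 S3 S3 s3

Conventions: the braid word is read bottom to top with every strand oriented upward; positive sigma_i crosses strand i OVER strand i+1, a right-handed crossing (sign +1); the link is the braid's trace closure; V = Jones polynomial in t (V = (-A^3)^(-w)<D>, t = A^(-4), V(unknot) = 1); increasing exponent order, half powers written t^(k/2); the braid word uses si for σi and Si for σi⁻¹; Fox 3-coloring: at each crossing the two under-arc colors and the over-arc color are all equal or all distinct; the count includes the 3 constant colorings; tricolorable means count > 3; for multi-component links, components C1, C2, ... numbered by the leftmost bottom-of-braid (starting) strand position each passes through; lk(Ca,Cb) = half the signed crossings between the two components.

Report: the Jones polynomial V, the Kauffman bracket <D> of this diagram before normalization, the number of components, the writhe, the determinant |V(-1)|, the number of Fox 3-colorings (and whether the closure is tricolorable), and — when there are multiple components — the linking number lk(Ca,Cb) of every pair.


V = t + t^2 + t^3 + t^6
<D> = -A^-15 - A^-3 - A - A^5 (w = +3)
3 components over 9 crossings, w = +3
lk(C1,C2): 0
lk(C1,C3) = +2
linking number lk(C2,C3) = 0
9 Fox colorings among 3^9, |V(-1)| = 0: tricolorable
why: the word shrinks to σ3 σ2 σ2 σ1⁻¹ σ2 σ2 σ3⁻¹ after cancelling


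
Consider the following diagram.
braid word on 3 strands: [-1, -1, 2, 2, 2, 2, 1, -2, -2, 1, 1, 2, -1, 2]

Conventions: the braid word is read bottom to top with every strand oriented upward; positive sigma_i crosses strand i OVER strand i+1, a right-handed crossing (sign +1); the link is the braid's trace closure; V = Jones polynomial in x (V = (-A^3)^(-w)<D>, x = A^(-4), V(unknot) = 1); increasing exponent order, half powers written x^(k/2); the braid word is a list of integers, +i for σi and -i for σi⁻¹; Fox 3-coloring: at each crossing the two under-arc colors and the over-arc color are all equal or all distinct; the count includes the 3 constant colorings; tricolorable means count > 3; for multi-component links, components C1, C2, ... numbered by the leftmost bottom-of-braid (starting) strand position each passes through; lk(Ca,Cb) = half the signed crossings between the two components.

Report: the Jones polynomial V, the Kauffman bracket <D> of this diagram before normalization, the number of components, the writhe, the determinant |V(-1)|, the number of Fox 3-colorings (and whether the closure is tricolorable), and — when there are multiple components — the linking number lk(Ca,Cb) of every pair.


V = -x^-2 + 3x^-1 - 7 + 13x - 18x^2 + 23x^3 - 23x^4 + 22x^5 - 18x^6 + 12x^7 - 7x^8 + 3x^9 - x^10
<D> = -A^-28 + 3A^-24 - 7A^-20 + 12A^-16 - 18A^-12 + 22A^-8 - 23A^-4 + 23 - 18A^4 + 13A^8 - 7A^12 + 3A^16 - A^20 (w = +4)
1 component over 14 crossings, w = +4
3 Fox colorings among 3^14, |V(-1)| = 151: not tricolorable
why: w = +4 (over 14 crossings) is diagram-only; (-A^3)^(-4) removes it from V


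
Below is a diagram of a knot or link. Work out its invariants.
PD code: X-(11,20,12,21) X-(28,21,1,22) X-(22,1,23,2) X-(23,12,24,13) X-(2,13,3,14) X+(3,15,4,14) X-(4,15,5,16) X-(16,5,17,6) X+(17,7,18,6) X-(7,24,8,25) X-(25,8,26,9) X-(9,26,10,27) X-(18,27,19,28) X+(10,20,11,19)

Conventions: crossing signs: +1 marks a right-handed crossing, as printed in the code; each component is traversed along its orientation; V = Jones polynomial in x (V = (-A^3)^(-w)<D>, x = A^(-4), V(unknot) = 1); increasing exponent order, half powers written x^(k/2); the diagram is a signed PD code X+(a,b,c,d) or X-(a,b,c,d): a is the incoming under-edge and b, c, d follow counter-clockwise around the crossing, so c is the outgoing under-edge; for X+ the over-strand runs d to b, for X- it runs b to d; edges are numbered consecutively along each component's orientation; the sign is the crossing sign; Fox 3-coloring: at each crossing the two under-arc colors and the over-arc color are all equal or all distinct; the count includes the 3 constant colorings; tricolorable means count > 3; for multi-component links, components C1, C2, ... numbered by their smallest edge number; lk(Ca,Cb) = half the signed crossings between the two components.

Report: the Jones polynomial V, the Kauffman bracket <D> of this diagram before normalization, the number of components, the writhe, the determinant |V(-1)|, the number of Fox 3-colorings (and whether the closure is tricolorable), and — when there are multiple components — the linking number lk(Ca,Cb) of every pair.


V = -x^-10 + x^-9 - x^-8 + x^-7 - x^-6 + x^-5 + x^-3
<D> = A^-12 + A^-4 - 1 + A^4 - A^8 + A^12 - A^16 (w = -8)
1 component over 14 crossings, w = -8
3 Fox colorings among 3^14, |V(-1)| = 7: not tricolorable
why: w = -8 shifts under R1 moves; the (-A^3)^(8) factor cancels that in V


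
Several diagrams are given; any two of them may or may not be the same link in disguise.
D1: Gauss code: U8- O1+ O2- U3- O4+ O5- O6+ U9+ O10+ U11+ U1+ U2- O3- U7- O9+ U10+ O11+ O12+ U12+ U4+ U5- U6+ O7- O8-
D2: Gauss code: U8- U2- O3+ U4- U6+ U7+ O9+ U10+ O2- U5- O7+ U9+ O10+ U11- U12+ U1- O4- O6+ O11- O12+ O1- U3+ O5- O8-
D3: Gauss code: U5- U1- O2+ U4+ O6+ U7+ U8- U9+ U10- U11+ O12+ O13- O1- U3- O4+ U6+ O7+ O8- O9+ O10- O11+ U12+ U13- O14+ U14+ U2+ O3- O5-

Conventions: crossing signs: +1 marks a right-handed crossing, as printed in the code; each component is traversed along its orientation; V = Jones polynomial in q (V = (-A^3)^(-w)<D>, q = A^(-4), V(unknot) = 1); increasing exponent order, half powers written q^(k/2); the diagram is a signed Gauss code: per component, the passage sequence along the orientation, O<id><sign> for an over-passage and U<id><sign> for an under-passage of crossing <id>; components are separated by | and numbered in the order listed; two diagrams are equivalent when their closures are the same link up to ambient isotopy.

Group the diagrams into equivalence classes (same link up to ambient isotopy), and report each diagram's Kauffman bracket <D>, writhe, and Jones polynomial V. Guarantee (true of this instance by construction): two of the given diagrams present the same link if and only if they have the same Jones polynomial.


classes: {D1, D2, D3}
V(D1) = q^-1 - 1 + 2q - 2q^2 + 2q^3 - 2q^4 + q^5  [12 crossings, <D> = A^-14 - 2A^-10 + 2A^-6 - 2A^-2 + 2A^2 - A^6 + A^10, w = +2]
V(D2) = q^-1 - 1 + 2q - 2q^2 + 2q^3 - 2q^4 + q^5  [12 crossings, <D> = A^-20 - 2A^-16 + 2A^-12 - 2A^-8 + 2A^-4 - 1 + A^4, w = 0]
V(D3) = q^-1 - 1 + 2q - 2q^2 + 2q^3 - 2q^4 + q^5  [14 crossings, <D> = A^-14 - 2A^-10 + 2A^-6 - 2A^-2 + 2A^2 - A^6 + A^10, w = +2]
note: one V(q) for all 3 diagrams — one class (guaranteed)


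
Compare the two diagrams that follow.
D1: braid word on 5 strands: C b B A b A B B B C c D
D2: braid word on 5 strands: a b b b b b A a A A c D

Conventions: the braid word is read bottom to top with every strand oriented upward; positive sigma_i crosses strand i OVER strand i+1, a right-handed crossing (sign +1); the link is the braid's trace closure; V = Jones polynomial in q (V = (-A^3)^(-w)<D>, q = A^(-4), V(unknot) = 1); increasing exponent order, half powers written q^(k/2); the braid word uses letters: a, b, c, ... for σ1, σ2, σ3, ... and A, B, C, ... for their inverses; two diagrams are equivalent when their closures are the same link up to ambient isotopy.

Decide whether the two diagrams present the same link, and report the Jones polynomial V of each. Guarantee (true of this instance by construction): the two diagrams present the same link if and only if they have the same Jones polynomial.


equivalent: no
V(D1) = -q^-6 + q^-5 - q^-4 + 2q^-3 - q^-2 + q^-1  (w -6, c 12, <D> = A^-14 - A^-10 + 2A^-6 - A^-2 + A^2 - A^6)
D2 (bracket -A^-16 + A^-12 - A^-8 + A^-4 + A^4; 12 crossings at w = +4): V = q^2 + q^4 - q^5 + q^6 - q^7
why: 2 classes among 2 diagrams; unequal V(q) rules out equality


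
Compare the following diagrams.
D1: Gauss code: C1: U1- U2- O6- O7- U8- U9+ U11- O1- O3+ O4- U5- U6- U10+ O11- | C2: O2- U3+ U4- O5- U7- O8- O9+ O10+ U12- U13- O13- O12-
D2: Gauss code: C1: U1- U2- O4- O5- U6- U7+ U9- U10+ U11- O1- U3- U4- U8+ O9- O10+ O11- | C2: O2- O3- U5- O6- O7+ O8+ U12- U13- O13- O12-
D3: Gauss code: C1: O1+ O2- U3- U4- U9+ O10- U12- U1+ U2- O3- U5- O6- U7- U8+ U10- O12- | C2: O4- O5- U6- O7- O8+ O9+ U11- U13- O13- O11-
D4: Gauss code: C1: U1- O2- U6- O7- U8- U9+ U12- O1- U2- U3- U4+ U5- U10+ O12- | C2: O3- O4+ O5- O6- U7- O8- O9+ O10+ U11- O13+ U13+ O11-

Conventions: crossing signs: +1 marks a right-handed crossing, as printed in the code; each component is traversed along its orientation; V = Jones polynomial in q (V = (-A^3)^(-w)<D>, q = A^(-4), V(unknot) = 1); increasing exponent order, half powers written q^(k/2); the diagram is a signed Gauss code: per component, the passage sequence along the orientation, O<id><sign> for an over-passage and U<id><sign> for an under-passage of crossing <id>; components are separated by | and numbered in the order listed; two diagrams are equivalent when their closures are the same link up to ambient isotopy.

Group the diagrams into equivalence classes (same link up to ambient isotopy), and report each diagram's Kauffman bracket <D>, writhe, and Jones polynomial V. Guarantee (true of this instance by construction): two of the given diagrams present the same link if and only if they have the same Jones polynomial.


classes: {D1, D2, D3, D4}
V(D1) = q^(-13/2) - q^(-11/2) + q^(-9/2) - 2q^(-7/2) - q^(-3/2)  [13 crossings, <D> = A^-15 + 2A^-7 - A^-3 + A - A^5, w = -7]
D2 (bracket A^-15 + 2A^-7 - A^-3 + A - A^5; 13 crossings at w = -7): V = q^(-13/2) - q^(-11/2) + q^(-9/2) - 2q^(-7/2) - q^(-3/2)
V(D3) = q^(-13/2) - q^(-11/2) + q^(-9/2) - 2q^(-7/2) - q^(-3/2)  (w -7, c 13, <D> = A^-15 + 2A^-7 - A^-3 + A - A^5)
V(D4) = q^(-13/2) - q^(-11/2) + q^(-9/2) - 2q^(-7/2) - q^(-3/2)  [13 crossings, <D> = A^-9 + 2A^-1 - A^3 + A^7 - A^11, w = -5]
note: one V(q) for all 4 diagrams — one class (guaranteed)


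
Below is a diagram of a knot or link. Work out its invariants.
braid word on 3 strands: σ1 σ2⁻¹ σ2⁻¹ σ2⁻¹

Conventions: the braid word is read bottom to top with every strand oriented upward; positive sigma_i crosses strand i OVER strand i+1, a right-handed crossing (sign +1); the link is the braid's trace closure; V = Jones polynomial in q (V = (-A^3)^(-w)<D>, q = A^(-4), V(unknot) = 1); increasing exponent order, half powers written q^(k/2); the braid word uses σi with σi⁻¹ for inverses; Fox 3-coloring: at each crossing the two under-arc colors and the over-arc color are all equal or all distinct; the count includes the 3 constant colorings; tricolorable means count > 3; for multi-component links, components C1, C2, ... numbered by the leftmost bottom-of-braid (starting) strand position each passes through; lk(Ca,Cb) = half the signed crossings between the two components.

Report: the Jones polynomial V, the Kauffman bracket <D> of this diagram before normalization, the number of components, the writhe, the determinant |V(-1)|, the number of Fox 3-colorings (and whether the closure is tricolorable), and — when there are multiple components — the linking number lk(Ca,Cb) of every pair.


V(q) = -q^-4 + q^-3 + q^-1
bracket: A^-2 + A^6 - A^10, w = -2
1 component, writhe -2, over 4 crossings
det 3, colorings 9 of 3^4 — tricolorable
observation: det 3 = |V(-1)|; divisible by 3, so tricolorable


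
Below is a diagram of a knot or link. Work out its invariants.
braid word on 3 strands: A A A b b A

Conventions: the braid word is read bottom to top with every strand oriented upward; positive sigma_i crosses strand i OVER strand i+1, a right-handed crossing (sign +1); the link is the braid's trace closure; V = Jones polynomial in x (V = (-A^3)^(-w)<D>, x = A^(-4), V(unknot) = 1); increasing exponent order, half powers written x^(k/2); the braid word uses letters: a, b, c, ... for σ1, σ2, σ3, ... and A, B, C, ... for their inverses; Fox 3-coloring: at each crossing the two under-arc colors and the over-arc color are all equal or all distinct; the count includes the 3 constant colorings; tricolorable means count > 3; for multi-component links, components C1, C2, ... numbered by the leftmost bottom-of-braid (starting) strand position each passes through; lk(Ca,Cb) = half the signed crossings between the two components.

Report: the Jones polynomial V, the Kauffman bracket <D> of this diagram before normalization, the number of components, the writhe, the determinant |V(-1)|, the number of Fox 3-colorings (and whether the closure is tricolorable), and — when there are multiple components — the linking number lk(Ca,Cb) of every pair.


Jones polynomial: V(x) = x^-5 - x^-4 + 2x^-3 - x^-2 + 2x^-1 + x
<D> = A^-10 + 2A^-2 - A^2 + 2A^6 - A^10 + A^14; writhe -2
components 3, writhe -2 (6 crossings)
linking number lk(C1,C2) = -2
lk(C1,C3): +1
lk(C2,C3) = 0
3-colorings: 3 of 3^6, det 8 — not tricolorable
note: w = -2 (over 6 crossings) is diagram-only; (-A^3)^(2) removes it from V


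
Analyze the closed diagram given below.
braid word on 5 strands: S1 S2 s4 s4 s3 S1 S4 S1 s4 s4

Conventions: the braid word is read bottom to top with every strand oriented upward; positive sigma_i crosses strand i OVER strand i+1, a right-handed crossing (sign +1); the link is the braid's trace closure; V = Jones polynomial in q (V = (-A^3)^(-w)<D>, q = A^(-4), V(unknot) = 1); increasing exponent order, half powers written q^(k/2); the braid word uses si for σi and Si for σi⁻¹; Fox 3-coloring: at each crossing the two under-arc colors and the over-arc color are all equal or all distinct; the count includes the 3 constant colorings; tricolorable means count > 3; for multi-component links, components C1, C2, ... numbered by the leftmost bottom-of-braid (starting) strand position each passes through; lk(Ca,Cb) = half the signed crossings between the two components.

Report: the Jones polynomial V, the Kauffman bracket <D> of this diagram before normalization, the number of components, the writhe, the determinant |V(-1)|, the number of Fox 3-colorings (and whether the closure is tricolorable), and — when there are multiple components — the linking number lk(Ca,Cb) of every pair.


Jones polynomial: V(q) = -q^-3 + q^-2 - q^-1 + 3 - q + q^2 - q^3
<D> = -A^-12 + A^-8 - A^-4 + 3 - A^4 + A^8 - A^12; writhe 0
components 1, writhe 0 (10 crossings)
3-colorings: 27 of 3^10, det 9 — tricolorable
note: w = 0 shifts under R1 moves; the (-A^3)^(0) factor cancels that in V


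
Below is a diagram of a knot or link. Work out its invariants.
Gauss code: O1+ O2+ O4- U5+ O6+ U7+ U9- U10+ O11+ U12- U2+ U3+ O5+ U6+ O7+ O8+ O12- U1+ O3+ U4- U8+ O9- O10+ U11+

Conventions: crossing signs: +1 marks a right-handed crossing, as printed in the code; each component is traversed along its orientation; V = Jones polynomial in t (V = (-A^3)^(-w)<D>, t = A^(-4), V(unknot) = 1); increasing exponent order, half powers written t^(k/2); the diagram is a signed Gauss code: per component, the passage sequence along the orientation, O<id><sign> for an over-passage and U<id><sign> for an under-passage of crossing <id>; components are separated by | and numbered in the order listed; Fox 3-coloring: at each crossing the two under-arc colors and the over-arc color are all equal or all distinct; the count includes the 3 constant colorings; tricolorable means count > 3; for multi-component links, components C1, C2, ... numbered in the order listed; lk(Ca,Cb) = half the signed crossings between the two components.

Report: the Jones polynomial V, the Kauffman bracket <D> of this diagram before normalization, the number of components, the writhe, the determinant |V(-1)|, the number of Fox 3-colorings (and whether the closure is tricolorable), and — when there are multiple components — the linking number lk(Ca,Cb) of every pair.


Jones polynomial: V(t) = t^2 + t^4 - t^5 + t^6 - t^7
<D> = -A^-10 + A^-6 - A^-2 + A^2 + A^10; writhe +6
components 1, writhe +6 (12 crossings)
3-colorings: 3 of 3^12, det 5 — not tricolorable
note: det 5 = |V(-1)|; not divisible by 3, so not tricolorable


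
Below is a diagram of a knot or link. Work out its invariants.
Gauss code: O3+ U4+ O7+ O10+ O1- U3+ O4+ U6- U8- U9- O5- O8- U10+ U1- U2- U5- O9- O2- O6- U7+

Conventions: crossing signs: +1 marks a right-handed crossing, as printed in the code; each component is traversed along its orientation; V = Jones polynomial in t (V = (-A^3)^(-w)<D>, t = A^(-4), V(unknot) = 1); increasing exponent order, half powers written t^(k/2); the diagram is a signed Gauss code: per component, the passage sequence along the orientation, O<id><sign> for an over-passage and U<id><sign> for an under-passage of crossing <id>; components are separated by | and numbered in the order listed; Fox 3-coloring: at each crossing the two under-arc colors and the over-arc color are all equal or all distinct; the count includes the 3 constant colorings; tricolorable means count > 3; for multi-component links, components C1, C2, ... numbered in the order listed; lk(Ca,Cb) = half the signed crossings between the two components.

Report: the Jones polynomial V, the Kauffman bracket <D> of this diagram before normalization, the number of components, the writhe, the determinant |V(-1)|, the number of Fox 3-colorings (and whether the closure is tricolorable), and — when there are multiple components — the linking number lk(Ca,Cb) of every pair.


V(t) = -t^-3 + t^-2 - t^-1 + 3 - t + t^2 - t^3
bracket: -A^-18 + A^-14 - A^-10 + 3A^-6 - A^-2 + A^2 - A^6, w = -2
1 component, writhe -2, over 10 crossings
det 9, colorings 27 of 3^10 — tricolorable
observation: palindromic: swapping t for 1/t fixes V


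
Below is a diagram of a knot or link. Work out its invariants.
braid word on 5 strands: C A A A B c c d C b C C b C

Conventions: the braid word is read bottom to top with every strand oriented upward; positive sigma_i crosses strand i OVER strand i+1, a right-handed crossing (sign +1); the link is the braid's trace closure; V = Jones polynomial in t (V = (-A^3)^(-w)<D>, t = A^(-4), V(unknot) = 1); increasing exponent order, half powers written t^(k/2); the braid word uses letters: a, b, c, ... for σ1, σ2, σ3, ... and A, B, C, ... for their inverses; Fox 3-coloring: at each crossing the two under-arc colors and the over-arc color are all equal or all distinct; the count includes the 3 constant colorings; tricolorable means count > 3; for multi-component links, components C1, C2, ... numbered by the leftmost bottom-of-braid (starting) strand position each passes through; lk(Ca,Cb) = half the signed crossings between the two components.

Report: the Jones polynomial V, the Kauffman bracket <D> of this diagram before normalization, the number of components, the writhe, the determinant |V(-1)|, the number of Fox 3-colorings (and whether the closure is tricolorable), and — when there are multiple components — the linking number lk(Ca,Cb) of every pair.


V(t) = -t^-9 + 3t^-8 - 4t^-7 + 5t^-6 - 6t^-5 + 5t^-4 - 4t^-3 + 3t^-2 - t^-1 + 1
bracket: A^-12 - A^-8 + 3A^-4 - 4 + 5A^4 - 6A^8 + 5A^12 - 4A^16 + 3A^20 - A^24, w = -4
1 component, writhe -4, over 14 crossings
det 33, colorings 9 of 3^14 — tricolorable
observation: the span of V is 9, forcing >= 9 crossings in any diagram


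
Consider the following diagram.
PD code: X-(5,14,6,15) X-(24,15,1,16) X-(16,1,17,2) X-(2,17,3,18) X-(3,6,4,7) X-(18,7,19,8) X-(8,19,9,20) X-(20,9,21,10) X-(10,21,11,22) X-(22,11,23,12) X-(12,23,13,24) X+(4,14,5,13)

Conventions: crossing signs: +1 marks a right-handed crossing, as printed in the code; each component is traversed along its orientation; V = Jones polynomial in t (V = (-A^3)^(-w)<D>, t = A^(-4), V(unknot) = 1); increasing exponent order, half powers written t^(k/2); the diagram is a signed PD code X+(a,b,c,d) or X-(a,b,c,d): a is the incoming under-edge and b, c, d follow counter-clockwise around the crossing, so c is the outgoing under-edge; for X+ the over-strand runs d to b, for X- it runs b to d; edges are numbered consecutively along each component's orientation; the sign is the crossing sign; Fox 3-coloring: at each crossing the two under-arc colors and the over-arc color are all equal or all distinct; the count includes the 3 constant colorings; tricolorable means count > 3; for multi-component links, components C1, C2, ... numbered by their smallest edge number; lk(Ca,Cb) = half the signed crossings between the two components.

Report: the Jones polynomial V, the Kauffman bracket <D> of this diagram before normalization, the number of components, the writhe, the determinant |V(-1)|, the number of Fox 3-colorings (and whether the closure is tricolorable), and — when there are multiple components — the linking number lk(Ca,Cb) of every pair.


V(t) = -t^-13 + t^-12 - t^-11 + t^-10 - t^-9 + t^-8 - t^-7 + t^-6 + t^-4
bracket: A^-14 + A^-6 - A^-2 + A^2 - A^6 + A^10 - A^14 + A^18 - A^22, w = -10
1 component, writhe -10, over 12 crossings
det 9, colorings 9 of 3^12 — tricolorable
observation: det 9 = |V(-1)|; divisible by 3, so tricolorable


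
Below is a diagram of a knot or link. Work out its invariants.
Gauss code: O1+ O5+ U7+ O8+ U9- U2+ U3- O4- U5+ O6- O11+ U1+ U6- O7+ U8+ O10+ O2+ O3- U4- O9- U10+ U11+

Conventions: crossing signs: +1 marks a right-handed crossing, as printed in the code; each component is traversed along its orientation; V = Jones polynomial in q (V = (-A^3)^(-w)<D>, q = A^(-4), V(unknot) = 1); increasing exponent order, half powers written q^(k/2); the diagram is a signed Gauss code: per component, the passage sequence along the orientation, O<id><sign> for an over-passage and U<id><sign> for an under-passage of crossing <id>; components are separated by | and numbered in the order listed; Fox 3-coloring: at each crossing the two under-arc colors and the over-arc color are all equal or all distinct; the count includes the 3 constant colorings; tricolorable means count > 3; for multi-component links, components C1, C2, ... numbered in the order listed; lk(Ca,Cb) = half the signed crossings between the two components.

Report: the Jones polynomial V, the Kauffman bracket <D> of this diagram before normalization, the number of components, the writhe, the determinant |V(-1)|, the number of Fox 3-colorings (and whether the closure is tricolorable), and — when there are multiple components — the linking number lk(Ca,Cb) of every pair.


V(q) = q^-1 - 2 + 4q - 4q^2 + 5q^3 - 5q^4 + 3q^5 - 2q^6 + q^7
bracket: -A^-19 + 2A^-15 - 3A^-11 + 5A^-7 - 5A^-3 + 4A - 4A^5 + 2A^9 - A^13, w = +3
1 component, writhe +3, over 11 crossings
det 27, colorings 9 of 3^11 — tricolorable
observation: V spans 8 powers of q: at least 8 crossings in any diagram


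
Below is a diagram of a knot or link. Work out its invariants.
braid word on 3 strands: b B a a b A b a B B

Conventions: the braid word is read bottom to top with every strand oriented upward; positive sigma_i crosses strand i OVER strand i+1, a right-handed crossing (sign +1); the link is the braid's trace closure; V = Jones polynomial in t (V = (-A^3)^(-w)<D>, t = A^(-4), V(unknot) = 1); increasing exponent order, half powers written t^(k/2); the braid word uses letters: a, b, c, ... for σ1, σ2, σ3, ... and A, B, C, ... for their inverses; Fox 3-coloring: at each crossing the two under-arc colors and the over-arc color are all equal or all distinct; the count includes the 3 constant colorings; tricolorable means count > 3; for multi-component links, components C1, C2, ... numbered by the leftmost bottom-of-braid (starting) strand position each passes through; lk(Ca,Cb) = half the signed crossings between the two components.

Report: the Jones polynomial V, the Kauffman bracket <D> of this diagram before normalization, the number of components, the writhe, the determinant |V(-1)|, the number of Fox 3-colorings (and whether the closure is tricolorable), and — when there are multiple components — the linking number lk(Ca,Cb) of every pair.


Jones polynomial: V(t) = -t^-1 + 2 - t + 2t^2 - t^3 + t^4 - t^5
<D> = -A^-14 + A^-10 - A^-6 + 2A^-2 - A^2 + 2A^6 - A^10; writhe +2
components 1, writhe +2 (10 crossings)
3-colorings: 9 of 3^10, det 9 — tricolorable
note: inverse pairs cancel, leaving σ1 σ1 σ2 σ1⁻¹ σ2 σ1 σ2⁻¹ σ2⁻¹


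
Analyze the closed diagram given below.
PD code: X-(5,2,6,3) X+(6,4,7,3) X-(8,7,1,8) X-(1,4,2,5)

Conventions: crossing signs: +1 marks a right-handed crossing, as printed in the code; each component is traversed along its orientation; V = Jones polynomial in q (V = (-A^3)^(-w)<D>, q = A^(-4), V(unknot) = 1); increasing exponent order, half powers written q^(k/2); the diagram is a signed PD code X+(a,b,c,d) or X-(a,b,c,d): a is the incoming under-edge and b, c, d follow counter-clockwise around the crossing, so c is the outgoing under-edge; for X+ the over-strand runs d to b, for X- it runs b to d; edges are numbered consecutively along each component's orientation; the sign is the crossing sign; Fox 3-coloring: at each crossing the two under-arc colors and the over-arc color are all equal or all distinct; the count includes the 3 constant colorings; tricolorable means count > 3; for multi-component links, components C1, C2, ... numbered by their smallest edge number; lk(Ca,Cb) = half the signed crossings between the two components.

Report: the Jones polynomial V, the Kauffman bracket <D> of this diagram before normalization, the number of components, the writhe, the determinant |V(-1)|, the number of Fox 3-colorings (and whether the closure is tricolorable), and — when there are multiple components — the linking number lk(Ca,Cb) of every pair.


Jones polynomial: V(q) = 1
<D> = A^-6; writhe -2
components 1, writhe -2 (4 crossings)
3-colorings: 3 of 3^4, det 1 — not tricolorable
note: |V(-1)| = 1: so not tricolorable, since 3 does not divide 1


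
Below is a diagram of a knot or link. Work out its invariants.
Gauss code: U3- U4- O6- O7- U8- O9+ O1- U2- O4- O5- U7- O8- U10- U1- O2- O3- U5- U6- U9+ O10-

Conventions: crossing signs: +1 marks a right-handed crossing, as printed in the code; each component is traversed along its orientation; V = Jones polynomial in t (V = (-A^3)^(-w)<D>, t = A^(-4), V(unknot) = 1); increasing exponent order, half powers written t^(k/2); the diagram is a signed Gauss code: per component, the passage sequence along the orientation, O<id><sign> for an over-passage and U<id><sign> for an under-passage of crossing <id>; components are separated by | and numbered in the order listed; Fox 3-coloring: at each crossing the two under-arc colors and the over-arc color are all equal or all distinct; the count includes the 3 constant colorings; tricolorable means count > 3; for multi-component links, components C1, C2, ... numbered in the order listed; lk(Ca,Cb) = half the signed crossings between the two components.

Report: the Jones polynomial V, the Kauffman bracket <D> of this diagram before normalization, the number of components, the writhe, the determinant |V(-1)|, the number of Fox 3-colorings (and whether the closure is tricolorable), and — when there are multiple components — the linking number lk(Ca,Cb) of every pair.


Jones polynomial: V(t) = -t^-8 + t^-5 + t^-3
<D> = A^-12 + A^-4 - A^8; writhe -8
components 1, writhe -8 (10 crossings)
3-colorings: 9 of 3^10, det 3 — tricolorable
note: |V(-1)| = 3: so tricolorable, since 3 divides 3


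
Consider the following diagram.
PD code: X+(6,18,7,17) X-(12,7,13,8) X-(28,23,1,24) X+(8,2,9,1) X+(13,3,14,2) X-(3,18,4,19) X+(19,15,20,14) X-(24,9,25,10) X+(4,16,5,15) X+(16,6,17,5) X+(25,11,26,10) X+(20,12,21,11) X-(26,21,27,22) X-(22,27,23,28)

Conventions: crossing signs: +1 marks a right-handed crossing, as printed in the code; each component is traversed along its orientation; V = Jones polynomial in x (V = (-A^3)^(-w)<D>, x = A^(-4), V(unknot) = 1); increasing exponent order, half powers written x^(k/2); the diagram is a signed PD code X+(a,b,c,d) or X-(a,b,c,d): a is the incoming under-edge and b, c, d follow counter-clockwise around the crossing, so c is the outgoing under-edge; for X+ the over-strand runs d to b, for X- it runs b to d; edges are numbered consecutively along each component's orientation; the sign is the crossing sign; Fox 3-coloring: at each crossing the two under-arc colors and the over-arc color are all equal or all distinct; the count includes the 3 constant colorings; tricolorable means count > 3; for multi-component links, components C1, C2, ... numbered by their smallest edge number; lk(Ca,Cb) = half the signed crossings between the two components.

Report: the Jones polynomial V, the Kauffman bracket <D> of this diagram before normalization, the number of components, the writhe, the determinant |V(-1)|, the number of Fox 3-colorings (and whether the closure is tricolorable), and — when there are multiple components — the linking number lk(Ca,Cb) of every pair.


Jones polynomial: V(x) = -x^-3 + 2x^-2 - 3x^-1 + 5 - 5x + 5x^2 - 4x^3 + 4x^4 - 2x^5 + x^6 - x^7
<D> = -A^-22 + A^-18 - 2A^-14 + 4A^-10 - 4A^-6 + 5A^-2 - 5A^2 + 5A^6 - 3A^10 + 2A^14 - A^18; writhe +2
components 1, writhe +2 (14 crossings)
3-colorings: 9 of 3^14, det 33 — tricolorable
note: the span of V is 10, forcing >= 10 crossings in any diagram


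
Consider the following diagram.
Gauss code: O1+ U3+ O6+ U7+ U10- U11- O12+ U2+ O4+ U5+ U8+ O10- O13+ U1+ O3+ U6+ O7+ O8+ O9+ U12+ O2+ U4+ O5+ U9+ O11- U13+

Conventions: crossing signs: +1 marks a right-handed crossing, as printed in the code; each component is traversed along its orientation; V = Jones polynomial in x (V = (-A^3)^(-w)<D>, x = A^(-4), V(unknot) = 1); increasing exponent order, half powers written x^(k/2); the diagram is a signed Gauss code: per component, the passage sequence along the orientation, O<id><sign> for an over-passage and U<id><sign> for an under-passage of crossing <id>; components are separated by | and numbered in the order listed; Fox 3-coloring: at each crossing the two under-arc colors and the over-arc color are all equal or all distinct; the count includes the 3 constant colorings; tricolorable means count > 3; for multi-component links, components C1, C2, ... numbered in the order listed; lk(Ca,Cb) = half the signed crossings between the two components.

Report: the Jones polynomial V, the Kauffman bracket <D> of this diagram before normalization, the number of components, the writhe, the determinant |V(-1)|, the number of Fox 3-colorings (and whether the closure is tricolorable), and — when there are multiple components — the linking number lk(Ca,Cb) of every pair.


V(x) = x^4 + x^6 - x^7 + x^8 - x^9 + x^10 - x^11 + x^12 - x^13
bracket: A^-25 - A^-21 + A^-17 - A^-13 + A^-9 - A^-5 + A^-1 - A^3 - A^11, w = +9
1 component, writhe +9, over 13 crossings
det 9, colorings 9 of 3^13 — tricolorable
observation: w = +9 shifts under R1 moves; the (-A^3)^(-9) factor cancels that in V


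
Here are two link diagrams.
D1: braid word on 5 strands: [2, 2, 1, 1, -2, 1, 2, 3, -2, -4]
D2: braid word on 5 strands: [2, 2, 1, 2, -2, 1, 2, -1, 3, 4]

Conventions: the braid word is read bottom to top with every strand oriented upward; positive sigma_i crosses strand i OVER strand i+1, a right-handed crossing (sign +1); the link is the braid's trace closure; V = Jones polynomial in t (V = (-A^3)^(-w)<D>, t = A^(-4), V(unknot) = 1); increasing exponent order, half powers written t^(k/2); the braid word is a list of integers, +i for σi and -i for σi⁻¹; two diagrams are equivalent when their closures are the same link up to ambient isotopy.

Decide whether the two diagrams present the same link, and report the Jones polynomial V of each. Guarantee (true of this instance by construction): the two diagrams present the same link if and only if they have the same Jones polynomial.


equivalent: yes
D1 (bracket -A^-12 + A^-8 - A^-4 + 2 - A^4 + A^8; 10 crossings at w = +4): V = t - t^2 + 2t^3 - t^4 + t^5 - t^6
V(D2) = t - t^2 + 2t^3 - t^4 + t^5 - t^6  [10 crossings, <D> = -A^-6 + A^-2 - A^2 + 2A^6 - A^10 + A^14, w = +6]
observation: all 2 diagrams share one V(t), hence one class


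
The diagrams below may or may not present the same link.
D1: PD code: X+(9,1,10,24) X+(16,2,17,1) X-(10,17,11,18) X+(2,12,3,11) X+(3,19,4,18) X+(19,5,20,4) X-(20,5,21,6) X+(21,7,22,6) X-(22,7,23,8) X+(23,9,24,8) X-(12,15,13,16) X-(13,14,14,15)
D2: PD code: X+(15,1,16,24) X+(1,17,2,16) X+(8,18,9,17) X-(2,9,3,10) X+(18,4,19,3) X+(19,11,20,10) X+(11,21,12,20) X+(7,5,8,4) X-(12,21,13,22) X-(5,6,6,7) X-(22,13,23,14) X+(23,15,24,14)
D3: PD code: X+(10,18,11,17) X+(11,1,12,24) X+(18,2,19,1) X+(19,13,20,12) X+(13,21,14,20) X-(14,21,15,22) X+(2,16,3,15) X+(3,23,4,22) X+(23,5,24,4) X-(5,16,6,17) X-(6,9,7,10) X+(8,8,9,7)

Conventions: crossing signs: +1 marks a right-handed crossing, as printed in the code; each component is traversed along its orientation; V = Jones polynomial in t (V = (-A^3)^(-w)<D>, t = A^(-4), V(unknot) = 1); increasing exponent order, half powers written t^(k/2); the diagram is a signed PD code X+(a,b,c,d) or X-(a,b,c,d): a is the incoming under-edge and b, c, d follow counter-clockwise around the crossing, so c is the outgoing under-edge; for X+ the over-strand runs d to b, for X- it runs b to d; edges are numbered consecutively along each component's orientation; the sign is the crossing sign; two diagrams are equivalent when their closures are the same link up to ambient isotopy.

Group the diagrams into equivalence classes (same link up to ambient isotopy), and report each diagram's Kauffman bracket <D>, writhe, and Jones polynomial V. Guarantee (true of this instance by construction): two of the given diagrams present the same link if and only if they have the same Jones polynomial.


classes: {D1, D2} | {D3}
V(D1) = t - t^2 + 2t^3 - t^4 + t^5 - t^6  [12 crossings, <D> = -A^-18 + A^-14 - A^-10 + 2A^-6 - A^-2 + A^2, w = +2]
V(D2) = t - t^2 + 2t^3 - t^4 + t^5 - t^6  (w +4, c 12, <D> = -A^-12 + A^-8 - A^-4 + 2 - A^4 + A^8)
D3 (bracket -A^-10 + A^-6 - A^-2 + A^2 + A^10; 12 crossings at w = +6): V = t^2 + t^4 - t^5 + t^6 - t^7
note: 2 values of V(t) split the 3 diagrams


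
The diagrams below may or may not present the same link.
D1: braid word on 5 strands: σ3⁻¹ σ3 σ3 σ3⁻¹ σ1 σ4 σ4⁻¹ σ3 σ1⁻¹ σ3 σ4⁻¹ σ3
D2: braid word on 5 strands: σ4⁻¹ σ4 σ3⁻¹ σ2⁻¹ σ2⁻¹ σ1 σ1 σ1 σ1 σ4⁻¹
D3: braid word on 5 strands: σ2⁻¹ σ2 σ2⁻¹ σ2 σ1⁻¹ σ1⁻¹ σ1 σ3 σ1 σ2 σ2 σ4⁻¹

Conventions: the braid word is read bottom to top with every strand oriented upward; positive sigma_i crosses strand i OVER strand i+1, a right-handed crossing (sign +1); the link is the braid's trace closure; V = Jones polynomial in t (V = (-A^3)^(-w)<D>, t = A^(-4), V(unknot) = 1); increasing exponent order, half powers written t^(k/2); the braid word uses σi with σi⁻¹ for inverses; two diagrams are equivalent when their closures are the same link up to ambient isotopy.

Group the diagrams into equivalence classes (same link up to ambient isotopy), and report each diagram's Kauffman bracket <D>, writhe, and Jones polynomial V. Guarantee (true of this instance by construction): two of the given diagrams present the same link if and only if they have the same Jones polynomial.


equivalence classes: {D1} | {D2} | {D3}
D1 (bracket -A^-14 - A^-10 + A^-6 + 2A^-2 + 2A^2 + A^6; 12 crossings at w = +2): V = 1 + 2t + 2t^2 + t^3 - t^4 - t^5
V(D2) = t^-1 + 2t - t^2 + 2t^3 - t^4 + t^5  (w 0, c 10, <D> = A^-20 - A^-16 + 2A^-12 - A^-8 + 2A^-4 + A^4)
V(D3) = 1 + t + t^2 + t^3  [12 crossings, <D> = A^-6 + A^-2 + A^2 + A^6, w = +2]
key observation: comparing 3 Jones polynomials yields 3 groups


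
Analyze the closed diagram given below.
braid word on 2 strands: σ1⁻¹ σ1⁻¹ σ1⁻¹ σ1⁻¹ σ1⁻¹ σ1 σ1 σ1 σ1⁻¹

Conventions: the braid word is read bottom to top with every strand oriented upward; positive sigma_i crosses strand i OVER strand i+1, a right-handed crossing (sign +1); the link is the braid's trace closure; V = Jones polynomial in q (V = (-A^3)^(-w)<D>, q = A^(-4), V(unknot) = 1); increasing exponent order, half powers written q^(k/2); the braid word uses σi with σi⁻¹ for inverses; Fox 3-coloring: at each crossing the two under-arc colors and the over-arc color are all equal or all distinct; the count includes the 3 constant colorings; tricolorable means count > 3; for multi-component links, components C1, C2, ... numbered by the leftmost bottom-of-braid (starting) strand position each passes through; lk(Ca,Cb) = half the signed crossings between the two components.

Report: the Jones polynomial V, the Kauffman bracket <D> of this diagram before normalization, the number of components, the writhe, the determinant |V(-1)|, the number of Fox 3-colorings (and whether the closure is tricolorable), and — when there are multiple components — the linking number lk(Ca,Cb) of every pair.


V = -q^-4 + q^-3 + q^-1
<D> = -A^-5 - A^3 + A^7 (w = -3)
1 component over 9 crossings, w = -3
9 Fox colorings among 3^9, |V(-1)| = 3: tricolorable
why: w = -3 (over 9 crossings) is diagram-only; (-A^3)^(3) removes it from V


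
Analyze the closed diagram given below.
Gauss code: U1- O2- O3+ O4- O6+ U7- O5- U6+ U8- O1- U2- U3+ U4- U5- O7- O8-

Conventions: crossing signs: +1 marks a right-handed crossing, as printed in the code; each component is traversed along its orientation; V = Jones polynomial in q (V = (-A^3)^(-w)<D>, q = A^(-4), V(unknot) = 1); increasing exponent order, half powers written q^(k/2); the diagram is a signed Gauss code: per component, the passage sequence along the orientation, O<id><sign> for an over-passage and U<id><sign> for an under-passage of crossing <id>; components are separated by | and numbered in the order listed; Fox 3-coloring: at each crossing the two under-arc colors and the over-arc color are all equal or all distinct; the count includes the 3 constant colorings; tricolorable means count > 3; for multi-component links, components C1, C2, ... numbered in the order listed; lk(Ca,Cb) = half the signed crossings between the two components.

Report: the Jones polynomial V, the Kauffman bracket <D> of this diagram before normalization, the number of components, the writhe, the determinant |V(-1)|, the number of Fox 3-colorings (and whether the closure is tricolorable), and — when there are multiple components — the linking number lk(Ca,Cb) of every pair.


V = -q^-6 + q^-5 - q^-4 + 2q^-3 - q^-2 + q^-1
<D> = A^-8 - A^-4 + 2 - A^4 + A^8 - A^12 (w = -4)
1 component over 8 crossings, w = -4
3 Fox colorings among 3^8, |V(-1)| = 7: not tricolorable
why: w = -4 shifts under R1 moves; the (-A^3)^(4) factor cancels that in V
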